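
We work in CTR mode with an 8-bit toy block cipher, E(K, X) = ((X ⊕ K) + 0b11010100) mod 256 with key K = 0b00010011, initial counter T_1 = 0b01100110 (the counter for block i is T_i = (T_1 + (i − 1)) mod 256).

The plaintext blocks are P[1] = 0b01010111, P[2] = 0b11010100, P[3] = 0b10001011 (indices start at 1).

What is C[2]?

CTR encryption: S_i = E(K, T_i) where T_i is the counter for block i; C_i = P_i ⊕ S_i.
C[1]: T = 0b01100110, S = E(K, T) = 0b01001001; 0b01010111 ⊕ 0b01001001 = 0b00011110.
C[2]: T = 0b01100111, S = E(K, T) = 0b01001000; 0b11010100 ⊕ 0b01001000 = 0b10011100.

C[2] = 0b10011100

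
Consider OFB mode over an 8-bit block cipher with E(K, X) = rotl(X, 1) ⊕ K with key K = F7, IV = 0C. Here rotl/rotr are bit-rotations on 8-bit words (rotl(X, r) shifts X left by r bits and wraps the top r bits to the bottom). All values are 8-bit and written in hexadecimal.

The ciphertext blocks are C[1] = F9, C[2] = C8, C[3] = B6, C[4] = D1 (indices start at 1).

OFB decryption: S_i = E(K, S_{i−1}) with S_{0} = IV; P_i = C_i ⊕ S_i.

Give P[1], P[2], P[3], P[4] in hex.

P[1] = 16, P[2] = E0, P[3] = 11, P[4] = 69

P[1]: S = E(K, 0C) = EF; F9 ⊕ EF = 16.
P[2]: S = E(K, EF) = 28; C8 ⊕ 28 = E0.
P[3]: S = E(K, 28) = A7; B6 ⊕ A7 = 11.
P[4]: S = E(K, A7) = B8; D1 ⊕ B8 = 69.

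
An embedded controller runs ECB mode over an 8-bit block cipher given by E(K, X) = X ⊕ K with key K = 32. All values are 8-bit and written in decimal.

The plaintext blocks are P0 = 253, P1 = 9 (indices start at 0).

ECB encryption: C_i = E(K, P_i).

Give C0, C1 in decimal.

C0: E(K, 253) = 221.
C1: E(K, 9) = 41.

C0 = 221, C1 = 41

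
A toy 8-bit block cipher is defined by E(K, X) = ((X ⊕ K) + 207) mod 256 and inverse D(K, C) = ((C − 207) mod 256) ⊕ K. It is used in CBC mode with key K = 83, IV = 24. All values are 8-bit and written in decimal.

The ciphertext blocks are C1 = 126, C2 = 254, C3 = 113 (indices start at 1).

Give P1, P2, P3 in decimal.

P1 = 228, P2 = 2, P3 = 15

CBC decryption: P_i = D(K, C_i) ⊕ C_{i−1}, with C_{0} = IV.
P1: D(K, 126) = 252; 252 ⊕ 24 = 228.
P2: D(K, 254) = 124; 124 ⊕ 126 = 2.
P3: D(K, 113) = 241; 241 ⊕ 254 = 15.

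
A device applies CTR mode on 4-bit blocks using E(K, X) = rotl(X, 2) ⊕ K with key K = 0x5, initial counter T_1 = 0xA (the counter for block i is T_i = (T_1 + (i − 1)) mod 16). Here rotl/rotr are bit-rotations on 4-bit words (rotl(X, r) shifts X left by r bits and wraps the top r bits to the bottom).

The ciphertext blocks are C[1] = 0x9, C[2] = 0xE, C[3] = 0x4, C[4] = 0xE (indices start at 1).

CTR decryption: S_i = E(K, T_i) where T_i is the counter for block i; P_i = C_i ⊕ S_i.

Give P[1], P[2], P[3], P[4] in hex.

P[1] = 0x6, P[2] = 0x5, P[3] = 0x2, P[4] = 0xC

P[1]: T = 0xA, S = E(K, T) = 0xF; 0x9 ⊕ 0xF = 0x6.
P[2]: T = 0xB, S = E(K, T) = 0xB; 0xE ⊕ 0xB = 0x5.
P[3]: T = 0xC, S = E(K, T) = 0x6; 0x4 ⊕ 0x6 = 0x2.
P[4]: T = 0xD, S = E(K, T) = 0x2; 0xE ⊕ 0x2 = 0xC.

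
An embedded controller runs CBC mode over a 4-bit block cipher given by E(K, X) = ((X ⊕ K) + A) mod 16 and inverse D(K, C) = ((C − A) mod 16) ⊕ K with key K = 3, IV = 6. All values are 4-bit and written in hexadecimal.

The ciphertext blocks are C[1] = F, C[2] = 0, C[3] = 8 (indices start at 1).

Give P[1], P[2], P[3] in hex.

P[1] = 0, P[2] = A, P[3] = D

CBC decryption: P_i = D(K, C_i) ⊕ C_{i−1}, with C_{0} = IV.
P[1]: D(K, F) = 6; 6 ⊕ 6 = 0.
P[2]: D(K, 0) = 5; 5 ⊕ F = A.
P[3]: D(K, 8) = D; D ⊕ 0 = D.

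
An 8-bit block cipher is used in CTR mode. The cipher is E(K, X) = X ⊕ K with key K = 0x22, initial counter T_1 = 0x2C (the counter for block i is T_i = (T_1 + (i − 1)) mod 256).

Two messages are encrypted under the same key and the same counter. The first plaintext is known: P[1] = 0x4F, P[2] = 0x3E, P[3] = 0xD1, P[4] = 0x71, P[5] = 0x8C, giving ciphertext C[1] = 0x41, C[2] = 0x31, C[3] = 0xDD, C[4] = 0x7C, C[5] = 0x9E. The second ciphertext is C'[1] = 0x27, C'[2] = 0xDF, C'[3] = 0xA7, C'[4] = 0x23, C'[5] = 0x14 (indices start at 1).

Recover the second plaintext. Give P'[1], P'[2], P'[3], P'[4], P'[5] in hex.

P'[1] = 0x29, P'[2] = 0xD0, P'[3] = 0xAB, P'[4] = 0x2E, P'[5] = 0x06

In CTR with a reused counter, both messages share the same keystream S_i, so C_i ⊕ C'_i = P_i ⊕ P'_i and thus P'_i = P_i ⊕ C_i ⊕ C'_i.
P'[1]: 0x4F ⊕ 0x41 ⊕ 0x27 = 0x29.
P'[2]: 0x3E ⊕ 0x31 ⊕ 0xDF = 0xD0.
P'[3]: 0xD1 ⊕ 0xDD ⊕ 0xA7 = 0xAB.
P'[4]: 0x71 ⊕ 0x7C ⊕ 0x23 = 0x2E.
P'[5]: 0x8C ⊕ 0x9E ⊕ 0x14 = 0x06.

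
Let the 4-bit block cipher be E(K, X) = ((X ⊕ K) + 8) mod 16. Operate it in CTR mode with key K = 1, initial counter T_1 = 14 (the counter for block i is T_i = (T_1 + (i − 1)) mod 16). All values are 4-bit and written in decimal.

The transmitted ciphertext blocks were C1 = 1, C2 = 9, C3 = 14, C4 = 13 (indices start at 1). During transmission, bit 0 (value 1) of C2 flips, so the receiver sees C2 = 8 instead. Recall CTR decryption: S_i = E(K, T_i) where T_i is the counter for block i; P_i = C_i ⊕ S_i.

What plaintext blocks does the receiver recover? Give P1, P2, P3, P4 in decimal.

P1 = 6, P2 = 14, P3 = 7, P4 = 5

Only C2 changed, to 8. In CTR, a change in C_i flips the same bit in P_i only; the keystream is unaffected. Decrypting the received ciphertext:
P1: T = 14, S = E(K, T) = 7; 1 ⊕ 7 = 6.
P2: T = 15, S = E(K, T) = 6; 8 ⊕ 6 = 14.
P3: T = 0, S = E(K, T) = 9; 14 ⊕ 9 = 7.
P4: T = 1, S = E(K, T) = 8; 13 ⊕ 8 = 5.
Blocks that differ from the original plaintext: P2.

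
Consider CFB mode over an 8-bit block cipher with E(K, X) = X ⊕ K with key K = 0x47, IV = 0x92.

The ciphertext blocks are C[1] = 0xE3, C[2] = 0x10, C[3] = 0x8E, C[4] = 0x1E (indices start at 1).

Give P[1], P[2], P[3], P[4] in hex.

CFB decryption: P_i = C_i ⊕ E(K, C_{i−1}), with C_{0} = IV.
P[1]: E(K, 0x92) = 0xD5; 0xE3 ⊕ 0xD5 = 0x36.
P[2]: E(K, 0xE3) = 0xA4; 0x10 ⊕ 0xA4 = 0xB4.
P[3]: E(K, 0x10) = 0x57; 0x8E ⊕ 0x57 = 0xD9.
P[4]: E(K, 0x8E) = 0xC9; 0x1E ⊕ 0xC9 = 0xD7.

P[1] = 0x36, P[2] = 0xB4, P[3] = 0xD9, P[4] = 0xD7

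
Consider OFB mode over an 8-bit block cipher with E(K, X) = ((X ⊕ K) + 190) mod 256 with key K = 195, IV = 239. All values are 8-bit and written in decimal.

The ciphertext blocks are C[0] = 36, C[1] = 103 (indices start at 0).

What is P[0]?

P[0] = 206

OFB decryption: S_i = E(K, S_{i−1}) with S_{−1} = IV; P_i = C_i ⊕ S_i.
P[0]: S = E(K, 239) = 234; 36 ⊕ 234 = 206.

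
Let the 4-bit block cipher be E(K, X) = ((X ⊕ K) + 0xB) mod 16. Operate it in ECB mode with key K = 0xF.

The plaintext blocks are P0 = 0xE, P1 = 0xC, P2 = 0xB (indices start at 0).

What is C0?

C0 = 0xC

ECB encryption: C_i = E(K, P_i).
C0: E(K, 0xE) = 0xC.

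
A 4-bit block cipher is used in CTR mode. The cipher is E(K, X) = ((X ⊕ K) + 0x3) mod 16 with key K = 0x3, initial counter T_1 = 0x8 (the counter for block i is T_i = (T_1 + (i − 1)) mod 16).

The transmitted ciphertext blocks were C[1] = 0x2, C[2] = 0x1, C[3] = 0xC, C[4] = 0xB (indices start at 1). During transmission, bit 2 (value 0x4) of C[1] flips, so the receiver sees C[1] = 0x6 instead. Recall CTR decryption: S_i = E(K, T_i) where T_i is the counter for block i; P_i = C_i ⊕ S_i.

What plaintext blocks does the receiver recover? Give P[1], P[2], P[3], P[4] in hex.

P[1] = 0x8, P[2] = 0xC, P[3] = 0x0, P[4] = 0x0

Only C[1] changed, to 0x6. In CTR, a change in C_i flips the same bit in P_i only; the keystream is unaffected. Decrypting the received ciphertext:
P[1]: T = 0x8, S = E(K, T) = 0xE; 0x6 ⊕ 0xE = 0x8.
P[2]: T = 0x9, S = E(K, T) = 0xD; 0x1 ⊕ 0xD = 0xC.
P[3]: T = 0xA, S = E(K, T) = 0xC; 0xC ⊕ 0xC = 0x0.
P[4]: T = 0xB, S = E(K, T) = 0xB; 0xB ⊕ 0xB = 0x0.
Blocks that differ from the original plaintext: P[1].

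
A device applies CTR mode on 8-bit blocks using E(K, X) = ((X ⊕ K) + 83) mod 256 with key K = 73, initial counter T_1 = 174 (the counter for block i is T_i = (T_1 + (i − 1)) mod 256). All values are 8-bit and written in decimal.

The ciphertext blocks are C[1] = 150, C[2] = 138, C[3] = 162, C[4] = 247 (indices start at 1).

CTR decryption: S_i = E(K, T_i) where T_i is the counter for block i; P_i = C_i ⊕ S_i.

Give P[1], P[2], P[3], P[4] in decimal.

P[1]: T = 174, S = E(K, T) = 58; 150 ⊕ 58 = 172.
P[2]: T = 175, S = E(K, T) = 57; 138 ⊕ 57 = 179.
P[3]: T = 176, S = E(K, T) = 76; 162 ⊕ 76 = 238.
P[4]: T = 177, S = E(K, T) = 75; 247 ⊕ 75 = 188.

P[1] = 172, P[2] = 179, P[3] = 238, P[4] = 188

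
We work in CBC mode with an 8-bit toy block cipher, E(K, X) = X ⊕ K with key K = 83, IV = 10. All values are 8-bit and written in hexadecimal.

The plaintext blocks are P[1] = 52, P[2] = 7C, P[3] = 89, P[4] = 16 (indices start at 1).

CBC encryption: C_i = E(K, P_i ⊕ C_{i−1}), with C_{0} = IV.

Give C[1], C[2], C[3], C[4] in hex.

C[1] = C1, C[2] = 3E, C[3] = 34, C[4] = A1

C[1]: P[1] ⊕ 10 = 42; E(K, 42) = C1.
C[2]: P[2] ⊕ C1 = BD; E(K, BD) = 3E.
C[3]: P[3] ⊕ 3E = B7; E(K, B7) = 34.
C[4]: P[4] ⊕ 34 = 22; E(K, 22) = A1.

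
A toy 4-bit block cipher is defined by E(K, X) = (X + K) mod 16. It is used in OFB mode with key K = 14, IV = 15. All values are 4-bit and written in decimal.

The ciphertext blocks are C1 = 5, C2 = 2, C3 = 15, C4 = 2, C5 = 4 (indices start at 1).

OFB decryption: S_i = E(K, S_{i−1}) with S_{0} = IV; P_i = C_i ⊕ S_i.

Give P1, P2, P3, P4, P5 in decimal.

P1 = 8, P2 = 9, P3 = 6, P4 = 5, P5 = 1

P1: S = E(K, 15) = 13; 5 ⊕ 13 = 8.
P2: S = E(K, 13) = 11; 2 ⊕ 11 = 9.
P3: S = E(K, 11) = 9; 15 ⊕ 9 = 6.
P4: S = E(K, 9) = 7; 2 ⊕ 7 = 5.
P5: S = E(K, 7) = 5; 4 ⊕ 5 = 1.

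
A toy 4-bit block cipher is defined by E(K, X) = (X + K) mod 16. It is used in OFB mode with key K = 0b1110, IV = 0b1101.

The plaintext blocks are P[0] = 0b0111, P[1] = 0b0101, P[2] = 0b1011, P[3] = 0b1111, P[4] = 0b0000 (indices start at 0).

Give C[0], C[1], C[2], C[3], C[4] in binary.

OFB encryption: S_i = E(K, S_{i−1}) with S_{−1} = IV; C_i = P_i ⊕ S_i.
C[0]: S = E(K, 0b1101) = 0b1011; 0b0111 ⊕ 0b1011 = 0b1100.
C[1]: S = E(K, 0b1011) = 0b1001; 0b0101 ⊕ 0b1001 = 0b1100.
C[2]: S = E(K, 0b1001) = 0b0111; 0b1011 ⊕ 0b0111 = 0b1100.
C[3]: S = E(K, 0b0111) = 0b0101; 0b1111 ⊕ 0b0101 = 0b1010.
C[4]: S = E(K, 0b0101) = 0b0011; 0b0000 ⊕ 0b0011 = 0b0011.

C[0] = 0b1100, C[1] = 0b1100, C[2] = 0b1100, C[3] = 0b1010, C[4] = 0b0011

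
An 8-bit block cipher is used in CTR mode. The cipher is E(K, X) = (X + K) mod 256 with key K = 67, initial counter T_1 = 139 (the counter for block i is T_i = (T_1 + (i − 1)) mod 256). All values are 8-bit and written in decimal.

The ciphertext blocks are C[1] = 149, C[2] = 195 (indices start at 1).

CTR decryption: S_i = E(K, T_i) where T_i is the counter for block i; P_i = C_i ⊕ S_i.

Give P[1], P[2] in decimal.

P[1]: T = 139, S = E(K, T) = 206; 149 ⊕ 206 = 91.
P[2]: T = 140, S = E(K, T) = 207; 195 ⊕ 207 = 12.

P[1] = 91, P[2] = 12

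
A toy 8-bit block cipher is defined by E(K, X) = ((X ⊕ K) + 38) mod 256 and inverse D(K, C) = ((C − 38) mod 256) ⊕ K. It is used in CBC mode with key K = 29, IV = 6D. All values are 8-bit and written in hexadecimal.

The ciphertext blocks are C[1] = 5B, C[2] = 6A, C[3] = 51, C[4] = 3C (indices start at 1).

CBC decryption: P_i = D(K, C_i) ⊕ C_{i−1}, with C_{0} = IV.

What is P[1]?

P[1]: D(K, 5B) = 0A; 0A ⊕ 6D = 67.

P[1] = 67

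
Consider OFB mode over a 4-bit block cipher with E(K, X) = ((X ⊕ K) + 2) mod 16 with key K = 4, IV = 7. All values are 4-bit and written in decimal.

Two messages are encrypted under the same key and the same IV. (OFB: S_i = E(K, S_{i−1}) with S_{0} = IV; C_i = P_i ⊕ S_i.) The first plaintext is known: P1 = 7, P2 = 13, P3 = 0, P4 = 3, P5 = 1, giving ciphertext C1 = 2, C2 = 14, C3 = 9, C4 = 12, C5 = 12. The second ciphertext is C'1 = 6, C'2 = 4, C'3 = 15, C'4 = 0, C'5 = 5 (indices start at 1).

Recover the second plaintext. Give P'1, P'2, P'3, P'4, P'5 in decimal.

P'1 = 3, P'2 = 7, P'3 = 6, P'4 = 15, P'5 = 8

In OFB with a reused IV, both messages share the same keystream S_i, so C_i ⊕ C'_i = P_i ⊕ P'_i and thus P'_i = P_i ⊕ C_i ⊕ C'_i.
P'1: 7 ⊕ 2 ⊕ 6 = 3.
P'2: 13 ⊕ 14 ⊕ 4 = 7.
P'3: 0 ⊕ 9 ⊕ 15 = 6.
P'4: 3 ⊕ 12 ⊕ 0 = 15.
P'5: 1 ⊕ 12 ⊕ 5 = 8.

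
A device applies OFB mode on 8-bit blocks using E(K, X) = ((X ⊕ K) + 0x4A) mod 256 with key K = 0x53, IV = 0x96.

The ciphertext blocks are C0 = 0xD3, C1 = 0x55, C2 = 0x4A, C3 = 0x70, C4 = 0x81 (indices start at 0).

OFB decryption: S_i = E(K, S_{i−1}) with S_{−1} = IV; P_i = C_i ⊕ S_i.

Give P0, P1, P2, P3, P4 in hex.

P0: S = E(K, 0x96) = 0x0F; 0xD3 ⊕ 0x0F = 0xDC.
P1: S = E(K, 0x0F) = 0xA6; 0x55 ⊕ 0xA6 = 0xF3.
P2: S = E(K, 0xA6) = 0x3F; 0x4A ⊕ 0x3F = 0x75.
P3: S = E(K, 0x3F) = 0xB6; 0x70 ⊕ 0xB6 = 0xC6.
P4: S = E(K, 0xB6) = 0x2F; 0x81 ⊕ 0x2F = 0xAE.

P0 = 0xDC, P1 = 0xF3, P2 = 0x75, P3 = 0xC6, P4 = 0xAE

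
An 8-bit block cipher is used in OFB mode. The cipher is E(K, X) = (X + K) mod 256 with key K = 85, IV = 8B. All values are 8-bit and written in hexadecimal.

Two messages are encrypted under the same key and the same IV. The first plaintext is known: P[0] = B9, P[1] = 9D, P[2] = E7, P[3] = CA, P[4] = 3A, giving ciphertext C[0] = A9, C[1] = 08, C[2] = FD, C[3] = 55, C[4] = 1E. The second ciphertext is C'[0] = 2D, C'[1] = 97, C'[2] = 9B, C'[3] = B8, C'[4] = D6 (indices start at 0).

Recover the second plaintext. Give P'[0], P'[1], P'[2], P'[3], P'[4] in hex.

In OFB with a reused IV, both messages share the same keystream S_i, so C_i ⊕ C'_i = P_i ⊕ P'_i and thus P'_i = P_i ⊕ C_i ⊕ C'_i.
P'[0]: B9 ⊕ A9 ⊕ 2D = 3D.
P'[1]: 9D ⊕ 08 ⊕ 97 = 02.
P'[2]: E7 ⊕ FD ⊕ 9B = 81.
P'[3]: CA ⊕ 55 ⊕ B8 = 27.
P'[4]: 3A ⊕ 1E ⊕ D6 = F2.

P'[0] = 3D, P'[1] = 02, P'[2] = 81, P'[3] = 27, P'[4] = F2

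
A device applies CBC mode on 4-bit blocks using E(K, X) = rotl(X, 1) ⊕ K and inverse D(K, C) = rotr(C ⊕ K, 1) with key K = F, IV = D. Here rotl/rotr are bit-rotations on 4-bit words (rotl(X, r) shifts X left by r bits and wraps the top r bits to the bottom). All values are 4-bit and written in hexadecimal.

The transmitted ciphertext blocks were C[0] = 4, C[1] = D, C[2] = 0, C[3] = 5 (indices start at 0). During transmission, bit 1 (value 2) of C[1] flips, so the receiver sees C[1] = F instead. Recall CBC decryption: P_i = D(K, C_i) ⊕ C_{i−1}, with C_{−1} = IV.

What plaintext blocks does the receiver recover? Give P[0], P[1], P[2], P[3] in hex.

Only C[1] changed, to F. In CBC, a change in C_i garbles P_i and flips the same bit in P_{i+1}. Decrypting the received ciphertext:
P[0]: D(K, 4) = D; D ⊕ D = 0.
P[1]: D(K, F) = 0; 0 ⊕ 4 = 4.
P[2]: D(K, 0) = F; F ⊕ F = 0.
P[3]: D(K, 5) = 5; 5 ⊕ 0 = 5.
Blocks that differ from the original plaintext: P[1], P[2].

P[0] = 0, P[1] = 4, P[2] = 0, P[3] = 5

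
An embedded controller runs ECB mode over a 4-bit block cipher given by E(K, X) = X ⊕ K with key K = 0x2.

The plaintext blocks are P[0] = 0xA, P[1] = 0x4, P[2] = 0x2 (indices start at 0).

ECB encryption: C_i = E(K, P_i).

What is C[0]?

C[0]: E(K, 0xA) = 0x8.

C[0] = 0x8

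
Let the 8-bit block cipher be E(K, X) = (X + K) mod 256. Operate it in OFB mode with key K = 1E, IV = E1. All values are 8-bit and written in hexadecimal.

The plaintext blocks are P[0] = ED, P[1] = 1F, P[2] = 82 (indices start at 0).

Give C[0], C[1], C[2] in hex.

C[0] = 12, C[1] = 02, C[2] = B9

OFB encryption: S_i = E(K, S_{i−1}) with S_{−1} = IV; C_i = P_i ⊕ S_i.
C[0]: S = E(K, E1) = FF; ED ⊕ FF = 12.
C[1]: S = E(K, FF) = 1D; 1F ⊕ 1D = 02.
C[2]: S = E(K, 1D) = 3B; 82 ⊕ 3B = B9.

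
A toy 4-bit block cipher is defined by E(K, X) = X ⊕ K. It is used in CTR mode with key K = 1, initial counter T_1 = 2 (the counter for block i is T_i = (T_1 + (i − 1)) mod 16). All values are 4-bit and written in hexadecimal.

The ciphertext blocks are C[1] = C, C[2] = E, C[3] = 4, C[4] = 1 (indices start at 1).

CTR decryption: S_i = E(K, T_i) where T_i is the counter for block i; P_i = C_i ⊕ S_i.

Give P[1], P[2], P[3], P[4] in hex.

P[1] = F, P[2] = C, P[3] = 1, P[4] = 5

P[1]: T = 2, S = E(K, T) = 3; C ⊕ 3 = F.
P[2]: T = 3, S = E(K, T) = 2; E ⊕ 2 = C.
P[3]: T = 4, S = E(K, T) = 5; 4 ⊕ 5 = 1.
P[4]: T = 5, S = E(K, T) = 4; 1 ⊕ 4 = 5.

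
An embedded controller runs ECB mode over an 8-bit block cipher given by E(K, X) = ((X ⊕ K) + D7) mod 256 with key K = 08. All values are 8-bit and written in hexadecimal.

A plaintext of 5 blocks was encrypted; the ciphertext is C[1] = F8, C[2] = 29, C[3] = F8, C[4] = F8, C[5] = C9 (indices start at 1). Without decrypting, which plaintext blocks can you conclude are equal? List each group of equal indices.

ECB encrypts each block independently with the same key, so equal ciphertext blocks imply equal plaintext blocks.
C[1] = C[3] = C[4] = F8, so P[1] = P[3] = P[4].

P[1] = P[3] = P[4]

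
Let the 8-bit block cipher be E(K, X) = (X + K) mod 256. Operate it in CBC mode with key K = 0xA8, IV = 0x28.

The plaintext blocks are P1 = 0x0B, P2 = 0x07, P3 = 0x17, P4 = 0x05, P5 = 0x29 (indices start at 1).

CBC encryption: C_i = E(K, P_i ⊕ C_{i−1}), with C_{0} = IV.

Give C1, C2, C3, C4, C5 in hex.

C1: P1 ⊕ 0x28 = 0x23; E(K, 0x23) = 0xCB.
C2: P2 ⊕ 0xCB = 0xCC; E(K, 0xCC) = 0x74.
C3: P3 ⊕ 0x74 = 0x63; E(K, 0x63) = 0x0B.
C4: P4 ⊕ 0x0B = 0x0E; E(K, 0x0E) = 0xB6.
C5: P5 ⊕ 0xB6 = 0x9F; E(K, 0x9F) = 0x47.

C1 = 0xCB, C2 = 0x74, C3 = 0x0B, C4 = 0xB6, C5 = 0x47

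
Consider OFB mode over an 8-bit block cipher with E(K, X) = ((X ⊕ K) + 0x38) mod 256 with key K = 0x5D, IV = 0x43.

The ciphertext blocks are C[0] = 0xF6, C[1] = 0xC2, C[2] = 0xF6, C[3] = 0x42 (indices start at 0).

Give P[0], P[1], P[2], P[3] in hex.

P[0] = 0xA0, P[1] = 0x81, P[2] = 0xA0, P[3] = 0x01

OFB decryption: S_i = E(K, S_{i−1}) with S_{−1} = IV; P_i = C_i ⊕ S_i.
P[0]: S = E(K, 0x43) = 0x56; 0xF6 ⊕ 0x56 = 0xA0.
P[1]: S = E(K, 0x56) = 0x43; 0xC2 ⊕ 0x43 = 0x81.
P[2]: S = E(K, 0x43) = 0x56; 0xF6 ⊕ 0x56 = 0xA0.
P[3]: S = E(K, 0x56) = 0x43; 0x42 ⊕ 0x43 = 0x01.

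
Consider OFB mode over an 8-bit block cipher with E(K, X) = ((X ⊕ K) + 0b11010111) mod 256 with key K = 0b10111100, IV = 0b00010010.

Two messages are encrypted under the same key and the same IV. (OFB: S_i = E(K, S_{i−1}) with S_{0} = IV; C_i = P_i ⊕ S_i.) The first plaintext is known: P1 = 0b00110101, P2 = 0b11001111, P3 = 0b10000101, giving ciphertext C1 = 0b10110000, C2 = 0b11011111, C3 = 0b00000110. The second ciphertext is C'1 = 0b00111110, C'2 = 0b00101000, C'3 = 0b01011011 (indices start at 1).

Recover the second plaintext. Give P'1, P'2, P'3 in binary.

In OFB with a reused IV, both messages share the same keystream S_i, so C_i ⊕ C'_i = P_i ⊕ P'_i and thus P'_i = P_i ⊕ C_i ⊕ C'_i.
P'1: 0b00110101 ⊕ 0b10110000 ⊕ 0b00111110 = 0b10111011.
P'2: 0b11001111 ⊕ 0b11011111 ⊕ 0b00101000 = 0b00111000.
P'3: 0b10000101 ⊕ 0b00000110 ⊕ 0b01011011 = 0b11011000.

P'1 = 0b10111011, P'2 = 0b00111000, P'3 = 0b11011000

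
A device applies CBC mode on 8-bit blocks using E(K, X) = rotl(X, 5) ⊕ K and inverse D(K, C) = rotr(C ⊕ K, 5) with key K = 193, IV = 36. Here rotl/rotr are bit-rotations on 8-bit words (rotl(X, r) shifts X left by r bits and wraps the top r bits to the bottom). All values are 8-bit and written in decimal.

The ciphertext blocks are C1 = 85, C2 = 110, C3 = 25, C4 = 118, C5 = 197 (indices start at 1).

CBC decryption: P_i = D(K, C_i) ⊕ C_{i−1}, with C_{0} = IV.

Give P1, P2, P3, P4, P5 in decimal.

P1 = 128, P2 = 40, P3 = 168, P4 = 164, P5 = 86

P1: D(K, 85) = 164; 164 ⊕ 36 = 128.
P2: D(K, 110) = 125; 125 ⊕ 85 = 40.
P3: D(K, 25) = 198; 198 ⊕ 110 = 168.
P4: D(K, 118) = 189; 189 ⊕ 25 = 164.
P5: D(K, 197) = 32; 32 ⊕ 118 = 86.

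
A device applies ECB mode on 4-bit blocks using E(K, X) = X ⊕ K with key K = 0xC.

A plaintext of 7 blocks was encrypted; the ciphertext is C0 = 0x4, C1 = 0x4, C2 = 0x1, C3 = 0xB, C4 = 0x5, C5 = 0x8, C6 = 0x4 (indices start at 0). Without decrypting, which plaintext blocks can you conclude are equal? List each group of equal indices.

ECB encrypts each block independently with the same key, so equal ciphertext blocks imply equal plaintext blocks.
C0 = C1 = C6 = 0x4, so P0 = P1 = P6.

P0 = P1 = P6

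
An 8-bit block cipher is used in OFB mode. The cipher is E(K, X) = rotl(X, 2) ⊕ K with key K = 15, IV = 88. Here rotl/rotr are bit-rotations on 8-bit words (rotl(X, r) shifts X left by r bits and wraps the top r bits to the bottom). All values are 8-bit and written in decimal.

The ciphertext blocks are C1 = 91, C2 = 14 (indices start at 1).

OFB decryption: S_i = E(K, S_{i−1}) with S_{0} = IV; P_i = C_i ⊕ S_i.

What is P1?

P1: S = E(K, 88) = 110; 91 ⊕ 110 = 53.

P1 = 53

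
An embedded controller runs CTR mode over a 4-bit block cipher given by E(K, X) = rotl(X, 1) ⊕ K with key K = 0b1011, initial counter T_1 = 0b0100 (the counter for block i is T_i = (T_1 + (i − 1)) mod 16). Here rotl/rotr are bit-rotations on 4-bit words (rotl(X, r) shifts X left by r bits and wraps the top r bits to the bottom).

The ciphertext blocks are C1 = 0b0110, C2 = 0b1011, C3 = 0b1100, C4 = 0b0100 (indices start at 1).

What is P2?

CTR decryption: S_i = E(K, T_i) where T_i is the counter for block i; P_i = C_i ⊕ S_i.
P2: T = 0b0101, S = E(K, T) = 0b0001; 0b1011 ⊕ 0b0001 = 0b1010.

P2 = 0b1010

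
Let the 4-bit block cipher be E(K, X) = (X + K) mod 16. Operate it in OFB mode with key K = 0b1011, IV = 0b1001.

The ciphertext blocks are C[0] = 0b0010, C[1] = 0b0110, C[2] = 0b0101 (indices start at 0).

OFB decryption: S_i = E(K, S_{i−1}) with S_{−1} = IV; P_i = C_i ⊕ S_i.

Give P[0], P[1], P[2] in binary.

P[0]: S = E(K, 0b1001) = 0b0100; 0b0010 ⊕ 0b0100 = 0b0110.
P[1]: S = E(K, 0b0100) = 0b1111; 0b0110 ⊕ 0b1111 = 0b1001.
P[2]: S = E(K, 0b1111) = 0b1010; 0b0101 ⊕ 0b1010 = 0b1111.

P[0] = 0b0110, P[1] = 0b1001, P[2] = 0b1111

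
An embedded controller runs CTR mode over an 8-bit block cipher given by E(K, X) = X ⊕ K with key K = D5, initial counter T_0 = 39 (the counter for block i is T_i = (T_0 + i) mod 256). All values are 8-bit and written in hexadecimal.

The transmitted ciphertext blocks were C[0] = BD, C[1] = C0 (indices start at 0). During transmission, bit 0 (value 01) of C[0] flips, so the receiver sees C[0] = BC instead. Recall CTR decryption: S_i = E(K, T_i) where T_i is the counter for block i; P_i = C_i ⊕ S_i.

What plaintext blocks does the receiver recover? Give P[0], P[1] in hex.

P[0] = 50, P[1] = 2F

Only C[0] changed, to BC. In CTR, a change in C_i flips the same bit in P_i only; the keystream is unaffected. Decrypting the received ciphertext:
P[0]: T = 39, S = E(K, T) = EC; BC ⊕ EC = 50.
P[1]: T = 3A, S = E(K, T) = EF; C0 ⊕ EF = 2F.
Blocks that differ from the original plaintext: P[0].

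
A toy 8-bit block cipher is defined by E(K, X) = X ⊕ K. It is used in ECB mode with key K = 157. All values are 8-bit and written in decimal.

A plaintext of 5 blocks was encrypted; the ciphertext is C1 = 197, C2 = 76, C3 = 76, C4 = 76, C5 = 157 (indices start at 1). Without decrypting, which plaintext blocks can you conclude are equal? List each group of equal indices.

ECB encrypts each block independently with the same key, so equal ciphertext blocks imply equal plaintext blocks.
C2 = C3 = C4 = 76, so P2 = P3 = P4.

P2 = P3 = P4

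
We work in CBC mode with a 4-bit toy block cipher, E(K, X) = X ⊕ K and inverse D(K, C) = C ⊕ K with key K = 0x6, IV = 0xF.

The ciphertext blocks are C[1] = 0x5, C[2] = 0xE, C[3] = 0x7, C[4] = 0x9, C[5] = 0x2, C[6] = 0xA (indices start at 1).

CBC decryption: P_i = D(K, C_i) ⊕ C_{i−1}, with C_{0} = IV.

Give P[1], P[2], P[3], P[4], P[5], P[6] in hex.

P[1]: D(K, 0x5) = 0x3; 0x3 ⊕ 0xF = 0xC.
P[2]: D(K, 0xE) = 0x8; 0x8 ⊕ 0x5 = 0xD.
P[3]: D(K, 0x7) = 0x1; 0x1 ⊕ 0xE = 0xF.
P[4]: D(K, 0x9) = 0xF; 0xF ⊕ 0x7 = 0x8.
P[5]: D(K, 0x2) = 0x4; 0x4 ⊕ 0x9 = 0xD.
P[6]: D(K, 0xA) = 0xC; 0xC ⊕ 0x2 = 0xE.

P[1] = 0xC, P[2] = 0xD, P[3] = 0xF, P[4] = 0x8, P[5] = 0xD, P[6] = 0xE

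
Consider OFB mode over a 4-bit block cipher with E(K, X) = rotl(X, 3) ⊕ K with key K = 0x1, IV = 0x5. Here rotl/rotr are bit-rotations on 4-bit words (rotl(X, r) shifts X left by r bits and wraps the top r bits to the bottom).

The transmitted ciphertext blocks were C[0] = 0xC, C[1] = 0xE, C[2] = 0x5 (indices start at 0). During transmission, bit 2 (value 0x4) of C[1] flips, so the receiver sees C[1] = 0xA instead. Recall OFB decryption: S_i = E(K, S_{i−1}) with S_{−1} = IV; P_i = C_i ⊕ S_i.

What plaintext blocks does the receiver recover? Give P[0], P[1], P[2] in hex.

Only C[1] changed, to 0xA. In OFB, a change in C_i flips the same bit in P_i only; the keystream is unaffected. Decrypting the received ciphertext:
P[0]: S = E(K, 0x5) = 0xB; 0xC ⊕ 0xB = 0x7.
P[1]: S = E(K, 0xB) = 0xC; 0xA ⊕ 0xC = 0x6.
P[2]: S = E(K, 0xC) = 0x7; 0x5 ⊕ 0x7 = 0x2.
Blocks that differ from the original plaintext: P[1].

P[0] = 0x7, P[1] = 0x6, P[2] = 0x2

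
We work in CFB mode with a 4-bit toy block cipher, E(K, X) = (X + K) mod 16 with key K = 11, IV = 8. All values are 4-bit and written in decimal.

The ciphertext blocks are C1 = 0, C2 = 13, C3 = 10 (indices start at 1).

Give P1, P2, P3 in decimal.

P1 = 3, P2 = 6, P3 = 2

CFB decryption: P_i = C_i ⊕ E(K, C_{i−1}), with C_{0} = IV.
P1: E(K, 8) = 3; 0 ⊕ 3 = 3.
P2: E(K, 0) = 11; 13 ⊕ 11 = 6.
P3: E(K, 13) = 8; 10 ⊕ 8 = 2.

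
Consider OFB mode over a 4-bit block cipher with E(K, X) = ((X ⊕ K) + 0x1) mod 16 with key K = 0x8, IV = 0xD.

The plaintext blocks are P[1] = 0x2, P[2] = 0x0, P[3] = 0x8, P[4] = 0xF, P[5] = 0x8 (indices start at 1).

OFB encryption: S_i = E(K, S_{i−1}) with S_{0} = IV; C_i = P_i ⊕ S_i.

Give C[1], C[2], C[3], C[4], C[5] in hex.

C[1] = 0x4, C[2] = 0xF, C[3] = 0x0, C[4] = 0xE, C[5] = 0x2

C[1]: S = E(K, 0xD) = 0x6; 0x2 ⊕ 0x6 = 0x4.
C[2]: S = E(K, 0x6) = 0xF; 0x0 ⊕ 0xF = 0xF.
C[3]: S = E(K, 0xF) = 0x8; 0x8 ⊕ 0x8 = 0x0.
C[4]: S = E(K, 0x8) = 0x1; 0xF ⊕ 0x1 = 0xE.
C[5]: S = E(K, 0x1) = 0xA; 0x8 ⊕ 0xA = 0x2.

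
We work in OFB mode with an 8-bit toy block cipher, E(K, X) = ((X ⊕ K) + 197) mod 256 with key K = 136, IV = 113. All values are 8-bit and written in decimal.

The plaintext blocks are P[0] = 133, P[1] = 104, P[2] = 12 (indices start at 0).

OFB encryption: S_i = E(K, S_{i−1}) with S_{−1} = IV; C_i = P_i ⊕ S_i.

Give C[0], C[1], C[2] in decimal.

C[0]: S = E(K, 113) = 190; 133 ⊕ 190 = 59.
C[1]: S = E(K, 190) = 251; 104 ⊕ 251 = 147.
C[2]: S = E(K, 251) = 56; 12 ⊕ 56 = 52.

C[0] = 59, C[1] = 147, C[2] = 52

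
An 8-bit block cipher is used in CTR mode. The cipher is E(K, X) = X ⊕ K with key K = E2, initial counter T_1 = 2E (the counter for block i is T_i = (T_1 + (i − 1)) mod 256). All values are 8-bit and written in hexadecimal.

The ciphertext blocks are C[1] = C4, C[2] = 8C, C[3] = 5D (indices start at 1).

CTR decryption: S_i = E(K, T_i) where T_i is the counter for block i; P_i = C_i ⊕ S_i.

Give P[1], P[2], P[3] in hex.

P[1] = 08, P[2] = 41, P[3] = 8F

P[1]: T = 2E, S = E(K, T) = CC; C4 ⊕ CC = 08.
P[2]: T = 2F, S = E(K, T) = CD; 8C ⊕ CD = 41.
P[3]: T = 30, S = E(K, T) = D2; 5D ⊕ D2 = 8F.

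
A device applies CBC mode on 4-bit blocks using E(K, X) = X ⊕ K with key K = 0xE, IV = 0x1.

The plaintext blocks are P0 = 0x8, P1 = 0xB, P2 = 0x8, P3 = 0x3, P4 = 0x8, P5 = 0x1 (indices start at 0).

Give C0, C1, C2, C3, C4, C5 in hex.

C0 = 0x7, C1 = 0x2, C2 = 0x4, C3 = 0x9, C4 = 0xF, C5 = 0x0

CBC encryption: C_i = E(K, P_i ⊕ C_{i−1}), with C_{−1} = IV.
C0: P0 ⊕ 0x1 = 0x9; E(K, 0x9) = 0x7.
C1: P1 ⊕ 0x7 = 0xC; E(K, 0xC) = 0x2.
C2: P2 ⊕ 0x2 = 0xA; E(K, 0xA) = 0x4.
C3: P3 ⊕ 0x4 = 0x7; E(K, 0x7) = 0x9.
C4: P4 ⊕ 0x9 = 0x1; E(K, 0x1) = 0xF.
C5: P5 ⊕ 0xF = 0xE; E(K, 0xE) = 0x0.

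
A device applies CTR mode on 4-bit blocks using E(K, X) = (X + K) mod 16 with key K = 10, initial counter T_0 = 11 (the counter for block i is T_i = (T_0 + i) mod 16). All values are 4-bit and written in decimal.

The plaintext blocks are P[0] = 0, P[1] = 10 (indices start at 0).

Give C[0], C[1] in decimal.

CTR encryption: S_i = E(K, T_i) where T_i is the counter for block i; C_i = P_i ⊕ S_i.
C[0]: T = 11, S = E(K, T) = 5; 0 ⊕ 5 = 5.
C[1]: T = 12, S = E(K, T) = 6; 10 ⊕ 6 = 12.

C[0] = 5, C[1] = 12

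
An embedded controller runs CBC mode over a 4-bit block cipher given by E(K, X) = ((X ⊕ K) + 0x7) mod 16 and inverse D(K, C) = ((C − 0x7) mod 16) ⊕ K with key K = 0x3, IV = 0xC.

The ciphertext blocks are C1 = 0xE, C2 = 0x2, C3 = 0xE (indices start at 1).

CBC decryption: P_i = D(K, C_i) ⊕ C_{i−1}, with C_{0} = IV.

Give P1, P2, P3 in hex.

P1 = 0x8, P2 = 0x6, P3 = 0x6

P1: D(K, 0xE) = 0x4; 0x4 ⊕ 0xC = 0x8.
P2: D(K, 0x2) = 0x8; 0x8 ⊕ 0xE = 0x6.
P3: D(K, 0xE) = 0x4; 0x4 ⊕ 0x2 = 0x6.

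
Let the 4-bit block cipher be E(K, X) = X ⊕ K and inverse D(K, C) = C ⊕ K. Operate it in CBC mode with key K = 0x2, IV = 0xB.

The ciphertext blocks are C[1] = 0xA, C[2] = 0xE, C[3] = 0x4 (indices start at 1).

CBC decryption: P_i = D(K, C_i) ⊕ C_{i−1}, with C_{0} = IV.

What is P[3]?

P[3]: D(K, 0x4) = 0x6; 0x6 ⊕ 0xE = 0x8.

P[3] = 0x8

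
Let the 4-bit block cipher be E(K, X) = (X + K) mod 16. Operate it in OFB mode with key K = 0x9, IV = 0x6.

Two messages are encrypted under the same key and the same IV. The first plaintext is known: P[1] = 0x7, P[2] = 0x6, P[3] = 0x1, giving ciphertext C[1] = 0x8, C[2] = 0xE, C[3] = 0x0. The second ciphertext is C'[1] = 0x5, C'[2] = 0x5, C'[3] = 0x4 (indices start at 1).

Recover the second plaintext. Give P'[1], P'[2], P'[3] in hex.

In OFB with a reused IV, both messages share the same keystream S_i, so C_i ⊕ C'_i = P_i ⊕ P'_i and thus P'_i = P_i ⊕ C_i ⊕ C'_i.
P'[1]: 0x7 ⊕ 0x8 ⊕ 0x5 = 0xA.
P'[2]: 0x6 ⊕ 0xE ⊕ 0x5 = 0xD.
P'[3]: 0x1 ⊕ 0x0 ⊕ 0x4 = 0x5.

P'[1] = 0xA, P'[2] = 0xD, P'[3] = 0x5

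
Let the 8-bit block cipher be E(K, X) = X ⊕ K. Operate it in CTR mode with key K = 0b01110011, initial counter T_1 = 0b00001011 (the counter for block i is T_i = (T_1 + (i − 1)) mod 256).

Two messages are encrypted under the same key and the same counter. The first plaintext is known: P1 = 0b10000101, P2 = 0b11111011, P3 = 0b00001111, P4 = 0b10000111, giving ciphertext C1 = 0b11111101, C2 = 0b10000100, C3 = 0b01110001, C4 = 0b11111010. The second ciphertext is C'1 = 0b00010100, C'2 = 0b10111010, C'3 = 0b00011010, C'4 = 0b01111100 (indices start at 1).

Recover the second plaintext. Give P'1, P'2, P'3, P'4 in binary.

P'1 = 0b01101100, P'2 = 0b11000101, P'3 = 0b01100100, P'4 = 0b00000001

In CTR with a reused counter, both messages share the same keystream S_i, so C_i ⊕ C'_i = P_i ⊕ P'_i and thus P'_i = P_i ⊕ C_i ⊕ C'_i.
P'1: 0b10000101 ⊕ 0b11111101 ⊕ 0b00010100 = 0b01101100.
P'2: 0b11111011 ⊕ 0b10000100 ⊕ 0b10111010 = 0b11000101.
P'3: 0b00001111 ⊕ 0b01110001 ⊕ 0b00011010 = 0b01100100.
P'4: 0b10000111 ⊕ 0b11111010 ⊕ 0b01111100 = 0b00000001.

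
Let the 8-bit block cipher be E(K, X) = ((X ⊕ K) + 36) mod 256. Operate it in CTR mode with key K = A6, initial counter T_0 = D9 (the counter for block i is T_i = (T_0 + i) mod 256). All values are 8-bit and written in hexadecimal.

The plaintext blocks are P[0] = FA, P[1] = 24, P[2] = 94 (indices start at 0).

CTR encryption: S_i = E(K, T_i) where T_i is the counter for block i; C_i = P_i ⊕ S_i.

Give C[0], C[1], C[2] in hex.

C[0] = 4F, C[1] = 96, C[2] = 27

C[0]: T = D9, S = E(K, T) = B5; FA ⊕ B5 = 4F.
C[1]: T = DA, S = E(K, T) = B2; 24 ⊕ B2 = 96.
C[2]: T = DB, S = E(K, T) = B3; 94 ⊕ B3 = 27.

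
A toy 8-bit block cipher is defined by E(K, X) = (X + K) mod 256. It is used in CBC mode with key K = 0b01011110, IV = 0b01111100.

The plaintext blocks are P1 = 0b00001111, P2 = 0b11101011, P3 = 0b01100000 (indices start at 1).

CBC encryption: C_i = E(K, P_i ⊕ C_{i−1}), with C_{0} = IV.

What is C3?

C1: P1 ⊕ 0b01111100 = 0b01110011; E(K, 0b01110011) = 0b11010001.
C2: P2 ⊕ 0b11010001 = 0b00111010; E(K, 0b00111010) = 0b10011000.
C3: P3 ⊕ 0b10011000 = 0b11111000; E(K, 0b11111000) = 0b01010110.

C3 = 0b01010110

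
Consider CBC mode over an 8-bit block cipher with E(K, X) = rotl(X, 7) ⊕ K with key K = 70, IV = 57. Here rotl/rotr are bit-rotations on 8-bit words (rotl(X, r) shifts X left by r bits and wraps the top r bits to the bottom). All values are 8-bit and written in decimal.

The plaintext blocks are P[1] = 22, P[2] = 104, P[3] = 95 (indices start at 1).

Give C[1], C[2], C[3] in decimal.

C[1] = 209, C[2] = 154, C[3] = 164

CBC encryption: C_i = E(K, P_i ⊕ C_{i−1}), with C_{0} = IV.
C[1]: P[1] ⊕ 57 = 47; E(K, 47) = 209.
C[2]: P[2] ⊕ 209 = 185; E(K, 185) = 154.
C[3]: P[3] ⊕ 154 = 197; E(K, 197) = 164.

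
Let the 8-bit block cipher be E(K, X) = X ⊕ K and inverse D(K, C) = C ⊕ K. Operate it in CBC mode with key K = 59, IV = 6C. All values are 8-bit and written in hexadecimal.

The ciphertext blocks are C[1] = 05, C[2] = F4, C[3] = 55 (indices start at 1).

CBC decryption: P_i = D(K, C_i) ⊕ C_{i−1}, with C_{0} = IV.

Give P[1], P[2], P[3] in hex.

P[1] = 30, P[2] = A8, P[3] = F8

P[1]: D(K, 05) = 5C; 5C ⊕ 6C = 30.
P[2]: D(K, F4) = AD; AD ⊕ 05 = A8.
P[3]: D(K, 55) = 0C; 0C ⊕ F4 = F8.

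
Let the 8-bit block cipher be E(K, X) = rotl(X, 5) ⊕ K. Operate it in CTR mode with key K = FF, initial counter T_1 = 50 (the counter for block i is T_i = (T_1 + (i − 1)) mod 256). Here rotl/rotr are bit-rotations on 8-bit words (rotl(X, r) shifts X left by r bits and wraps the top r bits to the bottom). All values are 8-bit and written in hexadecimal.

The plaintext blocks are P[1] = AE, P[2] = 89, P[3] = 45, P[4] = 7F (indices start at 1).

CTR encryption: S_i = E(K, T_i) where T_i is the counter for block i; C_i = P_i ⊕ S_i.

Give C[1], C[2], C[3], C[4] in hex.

C[1]: T = 50, S = E(K, T) = F5; AE ⊕ F5 = 5B.
C[2]: T = 51, S = E(K, T) = D5; 89 ⊕ D5 = 5C.
C[3]: T = 52, S = E(K, T) = B5; 45 ⊕ B5 = F0.
C[4]: T = 53, S = E(K, T) = 95; 7F ⊕ 95 = EA.

C[1] = 5B, C[2] = 5C, C[3] = F0, C[4] = EA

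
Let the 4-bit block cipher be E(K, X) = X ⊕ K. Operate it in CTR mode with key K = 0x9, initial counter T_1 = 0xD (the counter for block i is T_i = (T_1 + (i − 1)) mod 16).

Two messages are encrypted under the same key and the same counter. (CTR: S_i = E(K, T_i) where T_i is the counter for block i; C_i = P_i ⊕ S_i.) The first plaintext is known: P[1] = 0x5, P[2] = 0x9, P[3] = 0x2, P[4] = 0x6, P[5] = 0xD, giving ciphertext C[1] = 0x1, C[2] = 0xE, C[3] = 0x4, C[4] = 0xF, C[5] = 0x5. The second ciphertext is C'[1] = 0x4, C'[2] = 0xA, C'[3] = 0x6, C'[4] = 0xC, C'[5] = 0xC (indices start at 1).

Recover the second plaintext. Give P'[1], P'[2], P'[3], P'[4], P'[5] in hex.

P'[1] = 0x0, P'[2] = 0xD, P'[3] = 0x0, P'[4] = 0x5, P'[5] = 0x4

In CTR with a reused counter, both messages share the same keystream S_i, so C_i ⊕ C'_i = P_i ⊕ P'_i and thus P'_i = P_i ⊕ C_i ⊕ C'_i.
P'[1]: 0x5 ⊕ 0x1 ⊕ 0x4 = 0x0.
P'[2]: 0x9 ⊕ 0xE ⊕ 0xA = 0xD.
P'[3]: 0x2 ⊕ 0x4 ⊕ 0x6 = 0x0.
P'[4]: 0x6 ⊕ 0xF ⊕ 0xC = 0x5.
P'[5]: 0xD ⊕ 0x5 ⊕ 0xC = 0x4.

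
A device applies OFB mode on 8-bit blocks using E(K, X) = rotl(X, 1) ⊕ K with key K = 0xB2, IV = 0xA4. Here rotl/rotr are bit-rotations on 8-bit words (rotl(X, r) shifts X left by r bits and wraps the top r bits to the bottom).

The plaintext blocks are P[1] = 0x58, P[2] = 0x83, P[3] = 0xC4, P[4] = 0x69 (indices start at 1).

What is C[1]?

C[1] = 0xA3

OFB encryption: S_i = E(K, S_{i−1}) with S_{0} = IV; C_i = P_i ⊕ S_i.
C[1]: S = E(K, 0xA4) = 0xFB; 0x58 ⊕ 0xFB = 0xA3.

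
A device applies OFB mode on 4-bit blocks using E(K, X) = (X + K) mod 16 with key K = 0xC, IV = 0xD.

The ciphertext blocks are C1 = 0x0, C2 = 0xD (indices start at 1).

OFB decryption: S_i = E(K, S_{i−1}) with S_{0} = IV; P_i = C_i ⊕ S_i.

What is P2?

P2 = 0x8

P1: S = E(K, 0xD) = 0x9; 0x0 ⊕ 0x9 = 0x9.
P2: S = E(K, 0x9) = 0x5; 0xD ⊕ 0x5 = 0x8.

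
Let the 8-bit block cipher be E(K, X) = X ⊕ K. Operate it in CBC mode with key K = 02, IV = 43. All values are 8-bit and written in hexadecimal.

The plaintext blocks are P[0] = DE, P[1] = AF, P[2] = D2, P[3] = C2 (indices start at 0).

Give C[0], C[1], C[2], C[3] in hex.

CBC encryption: C_i = E(K, P_i ⊕ C_{i−1}), with C_{−1} = IV.
C[0]: P[0] ⊕ 43 = 9D; E(K, 9D) = 9F.
C[1]: P[1] ⊕ 9F = 30; E(K, 30) = 32.
C[2]: P[2] ⊕ 32 = E0; E(K, E0) = E2.
C[3]: P[3] ⊕ E2 = 20; E(K, 20) = 22.

C[0] = 9F, C[1] = 32, C[2] = E2, C[3] = 22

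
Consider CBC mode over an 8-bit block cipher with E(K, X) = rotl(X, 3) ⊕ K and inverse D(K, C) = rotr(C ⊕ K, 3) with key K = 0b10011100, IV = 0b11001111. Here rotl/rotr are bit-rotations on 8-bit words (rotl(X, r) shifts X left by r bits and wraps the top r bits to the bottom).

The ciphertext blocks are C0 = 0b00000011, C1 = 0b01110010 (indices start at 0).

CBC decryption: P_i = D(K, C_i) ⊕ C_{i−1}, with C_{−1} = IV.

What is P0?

P0: D(K, 0b00000011) = 0b11110011; 0b11110011 ⊕ 0b11001111 = 0b00111100.

P0 = 0b00111100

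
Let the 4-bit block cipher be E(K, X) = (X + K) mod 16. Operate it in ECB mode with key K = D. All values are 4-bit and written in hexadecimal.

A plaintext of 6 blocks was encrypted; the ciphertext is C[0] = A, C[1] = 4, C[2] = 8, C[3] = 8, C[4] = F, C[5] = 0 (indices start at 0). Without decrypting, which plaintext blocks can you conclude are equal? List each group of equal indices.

P[2] = P[3]

ECB encrypts each block independently with the same key, so equal ciphertext blocks imply equal plaintext blocks.
C[2] = C[3] = 8, so P[2] = P[3].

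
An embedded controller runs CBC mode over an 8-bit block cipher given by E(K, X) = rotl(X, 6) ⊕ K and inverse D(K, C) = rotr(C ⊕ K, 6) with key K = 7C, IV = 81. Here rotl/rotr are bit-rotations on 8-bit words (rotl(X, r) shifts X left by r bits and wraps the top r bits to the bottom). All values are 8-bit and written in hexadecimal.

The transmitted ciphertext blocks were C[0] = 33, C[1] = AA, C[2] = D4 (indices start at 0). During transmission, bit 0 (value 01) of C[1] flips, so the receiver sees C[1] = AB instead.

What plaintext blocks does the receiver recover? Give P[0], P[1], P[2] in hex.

CBC decryption: P_i = D(K, C_i) ⊕ C_{i−1}, with C_{−1} = IV.
Only C[1] changed, to AB. In CBC, a change in C_i garbles P_i and flips the same bit in P_{i+1}. Decrypting the received ciphertext:
P[0]: D(K, 33) = 3D; 3D ⊕ 81 = BC.
P[1]: D(K, AB) = 5F; 5F ⊕ 33 = 6C.
P[2]: D(K, D4) = A2; A2 ⊕ AB = 09.
Blocks that differ from the original plaintext: P[1], P[2].

P[0] = BC, P[1] = 6C, P[2] = 09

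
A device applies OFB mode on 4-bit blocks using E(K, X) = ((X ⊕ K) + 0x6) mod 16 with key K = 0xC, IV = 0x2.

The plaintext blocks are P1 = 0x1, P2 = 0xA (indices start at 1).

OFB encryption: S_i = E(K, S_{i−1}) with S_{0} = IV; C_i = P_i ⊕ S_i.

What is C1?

C1 = 0x5

C1: S = E(K, 0x2) = 0x4; 0x1 ⊕ 0x4 = 0x5.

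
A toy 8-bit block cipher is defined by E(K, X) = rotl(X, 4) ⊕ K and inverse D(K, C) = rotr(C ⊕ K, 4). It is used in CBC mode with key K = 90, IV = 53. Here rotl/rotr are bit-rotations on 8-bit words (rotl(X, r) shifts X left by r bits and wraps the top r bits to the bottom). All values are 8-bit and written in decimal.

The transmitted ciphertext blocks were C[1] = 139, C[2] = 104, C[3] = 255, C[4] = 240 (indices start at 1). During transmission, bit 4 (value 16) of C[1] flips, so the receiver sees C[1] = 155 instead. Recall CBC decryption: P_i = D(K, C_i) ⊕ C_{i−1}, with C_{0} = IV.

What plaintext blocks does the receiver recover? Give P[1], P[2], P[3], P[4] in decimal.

P[1] = 41, P[2] = 184, P[3] = 50, P[4] = 85

Only C[1] changed, to 155. In CBC, a change in C_i garbles P_i and flips the same bit in P_{i+1}. Decrypting the received ciphertext:
P[1]: D(K, 155) = 28; 28 ⊕ 53 = 41.
P[2]: D(K, 104) = 35; 35 ⊕ 155 = 184.
P[3]: D(K, 255) = 90; 90 ⊕ 104 = 50.
P[4]: D(K, 240) = 170; 170 ⊕ 255 = 85.
Blocks that differ from the original plaintext: P[1], P[2].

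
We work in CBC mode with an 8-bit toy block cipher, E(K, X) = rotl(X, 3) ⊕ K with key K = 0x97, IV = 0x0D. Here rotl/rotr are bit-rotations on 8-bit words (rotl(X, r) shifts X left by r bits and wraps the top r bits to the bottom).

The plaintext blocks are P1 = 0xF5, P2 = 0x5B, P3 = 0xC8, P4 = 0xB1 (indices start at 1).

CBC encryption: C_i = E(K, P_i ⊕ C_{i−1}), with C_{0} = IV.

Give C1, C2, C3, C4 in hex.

C1 = 0x50, C2 = 0xCF, C3 = 0xAF, C4 = 0x67

C1: P1 ⊕ 0x0D = 0xF8; E(K, 0xF8) = 0x50.
C2: P2 ⊕ 0x50 = 0x0B; E(K, 0x0B) = 0xCF.
C3: P3 ⊕ 0xCF = 0x07; E(K, 0x07) = 0xAF.
C4: P4 ⊕ 0xAF = 0x1E; E(K, 0x1E) = 0x67.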